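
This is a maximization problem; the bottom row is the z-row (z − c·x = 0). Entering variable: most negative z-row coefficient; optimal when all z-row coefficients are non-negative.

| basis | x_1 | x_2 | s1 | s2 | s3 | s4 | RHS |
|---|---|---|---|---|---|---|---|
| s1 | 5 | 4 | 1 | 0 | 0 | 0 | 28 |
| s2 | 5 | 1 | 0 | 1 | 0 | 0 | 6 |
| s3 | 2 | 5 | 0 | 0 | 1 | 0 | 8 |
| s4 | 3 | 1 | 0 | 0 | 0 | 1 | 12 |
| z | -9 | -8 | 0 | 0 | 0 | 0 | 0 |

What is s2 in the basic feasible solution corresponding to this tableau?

s2 is basic (row 2); its value is the RHS of that row, 6.

6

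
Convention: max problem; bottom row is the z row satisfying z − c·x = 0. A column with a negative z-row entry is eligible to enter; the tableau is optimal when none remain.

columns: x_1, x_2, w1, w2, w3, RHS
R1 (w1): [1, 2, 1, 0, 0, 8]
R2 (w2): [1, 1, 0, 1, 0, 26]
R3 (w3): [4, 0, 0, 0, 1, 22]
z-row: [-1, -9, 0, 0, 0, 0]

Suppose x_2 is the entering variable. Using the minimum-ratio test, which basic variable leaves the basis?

Column x_2 entries and ratios — w1: 8/2 = 4; w2: 26/1 = 26; w3: 0 ≤ 0, skip.
Smallest ratio is 4 in the row of w1, so w1 leaves.

w1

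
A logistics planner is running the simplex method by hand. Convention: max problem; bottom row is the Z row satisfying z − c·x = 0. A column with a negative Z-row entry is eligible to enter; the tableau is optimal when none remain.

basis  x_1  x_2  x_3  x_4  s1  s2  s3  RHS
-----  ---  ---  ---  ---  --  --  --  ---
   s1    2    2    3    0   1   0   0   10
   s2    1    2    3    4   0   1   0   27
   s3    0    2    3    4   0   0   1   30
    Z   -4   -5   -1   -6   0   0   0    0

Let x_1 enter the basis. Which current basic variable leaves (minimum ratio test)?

Column x_1 entries and ratios — s1: 10/2 = 5; s2: 27/1 = 27; s3: 0 ≤ 0, skip.
Smallest ratio is 5 in the row of s1, so s1 leaves.

s1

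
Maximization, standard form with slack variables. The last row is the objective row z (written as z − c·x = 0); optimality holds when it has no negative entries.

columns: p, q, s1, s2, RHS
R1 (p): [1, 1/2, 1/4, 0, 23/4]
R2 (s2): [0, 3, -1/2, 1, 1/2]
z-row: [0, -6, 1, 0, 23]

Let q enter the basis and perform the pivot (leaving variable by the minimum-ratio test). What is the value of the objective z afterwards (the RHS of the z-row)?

24

Ratio test on column q — row 1: (23/4)/(1/2) = 23/2; row 2: (1/2)/3 = 1/6. Minimum is 1/6 at row 2 (s2 leaves); pivot element 3.
Pivot on row 2; the z-row RHS becomes 23 − (-6)·(1/6) = 24.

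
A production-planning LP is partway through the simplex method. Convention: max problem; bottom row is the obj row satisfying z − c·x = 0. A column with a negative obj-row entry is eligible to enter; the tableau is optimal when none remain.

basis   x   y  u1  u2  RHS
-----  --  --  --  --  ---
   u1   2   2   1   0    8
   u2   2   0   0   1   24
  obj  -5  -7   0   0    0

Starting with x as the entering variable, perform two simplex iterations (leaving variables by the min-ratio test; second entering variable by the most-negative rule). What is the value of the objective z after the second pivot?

Ratio test on column x — row 1: 8/2 = 4; row 2: 24/2 = 12. Minimum is 4 at row 1 (u1 leaves); pivot element 2.
Pivot on row 1; the obj-row RHS becomes 0 − (-5)·4 = 20.
Next entering variable (most negative obj-row entry -2): y.
Ratio test on column y — row 1: 4/1 = 4; row 2: entry -2 ≤ 0. Minimum is 4 at row 1 (x leaves); pivot element 1.
After the second pivot the obj-row RHS is 20 − (-2)·4 = 28.

28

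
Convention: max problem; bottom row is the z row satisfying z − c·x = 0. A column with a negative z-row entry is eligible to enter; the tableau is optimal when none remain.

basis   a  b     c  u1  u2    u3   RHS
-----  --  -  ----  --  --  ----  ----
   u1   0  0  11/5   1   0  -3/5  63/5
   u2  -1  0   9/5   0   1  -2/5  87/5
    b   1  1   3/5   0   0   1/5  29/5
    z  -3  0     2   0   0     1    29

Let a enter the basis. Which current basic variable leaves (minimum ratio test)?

b

Column a entries and ratios — u1: 0 ≤ 0, skip; u2: -1 ≤ 0, skip; b: (29/5)/1 = 29/5.
Smallest ratio is 29/5 in the row of b, so b leaves.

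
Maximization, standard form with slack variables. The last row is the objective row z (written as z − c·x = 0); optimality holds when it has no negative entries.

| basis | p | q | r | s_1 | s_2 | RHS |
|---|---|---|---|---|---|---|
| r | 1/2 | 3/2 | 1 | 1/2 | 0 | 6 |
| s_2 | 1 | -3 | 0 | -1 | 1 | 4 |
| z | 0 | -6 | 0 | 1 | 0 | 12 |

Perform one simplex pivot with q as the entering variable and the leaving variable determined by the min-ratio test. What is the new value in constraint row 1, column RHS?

Ratio test on column q — row 1: 6/(3/2) = 4; row 2: entry -3 ≤ 0. Minimum is 4 at row 1 (r leaves); pivot element 3/2.
Divide row 1 by 3/2; eliminate column q from the other rows.
In the new row 1, the RHS entry is the old entry divided by the pivot: 6/(3/2) = 4.

4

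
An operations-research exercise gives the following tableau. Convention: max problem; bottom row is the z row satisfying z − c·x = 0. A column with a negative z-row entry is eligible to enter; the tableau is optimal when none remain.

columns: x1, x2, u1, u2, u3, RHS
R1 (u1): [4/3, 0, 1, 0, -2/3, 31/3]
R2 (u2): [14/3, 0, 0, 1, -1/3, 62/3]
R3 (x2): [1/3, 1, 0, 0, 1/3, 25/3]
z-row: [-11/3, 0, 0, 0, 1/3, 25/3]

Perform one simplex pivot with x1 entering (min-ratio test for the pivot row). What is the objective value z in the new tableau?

Ratio test on column x1 — row 1: (31/3)/(4/3) = 31/4; row 2: (62/3)/(14/3) = 31/7; row 3: (25/3)/(1/3) = 25. Minimum is 31/7 at row 2 (u2 leaves); pivot element 14/3.
Pivot on row 2; the z-row RHS becomes 25/3 − (-11/3)·(31/7) = 172/7.

172/7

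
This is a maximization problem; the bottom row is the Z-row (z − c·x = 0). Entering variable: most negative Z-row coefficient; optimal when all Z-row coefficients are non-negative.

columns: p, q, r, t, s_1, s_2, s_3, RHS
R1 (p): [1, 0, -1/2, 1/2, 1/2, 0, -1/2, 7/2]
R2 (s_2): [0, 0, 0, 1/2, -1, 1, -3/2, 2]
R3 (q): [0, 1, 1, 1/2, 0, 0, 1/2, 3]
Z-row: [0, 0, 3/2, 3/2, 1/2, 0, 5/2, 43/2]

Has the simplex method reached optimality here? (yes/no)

Every Z-row coefficient is ≥ 0, so the tableau is optimal.

yes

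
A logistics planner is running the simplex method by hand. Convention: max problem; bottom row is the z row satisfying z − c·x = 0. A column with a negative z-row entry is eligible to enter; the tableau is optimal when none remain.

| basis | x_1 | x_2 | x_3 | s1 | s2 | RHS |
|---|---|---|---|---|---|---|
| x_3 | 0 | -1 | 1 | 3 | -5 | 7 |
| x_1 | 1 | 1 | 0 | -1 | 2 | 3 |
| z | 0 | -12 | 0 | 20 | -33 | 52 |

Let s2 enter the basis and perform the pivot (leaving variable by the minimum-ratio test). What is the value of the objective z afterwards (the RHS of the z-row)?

Ratio test on column s2 — row 1: entry -5 ≤ 0; row 2: 3/2 = 3/2. Minimum is 3/2 at row 2 (x_1 leaves); pivot element 2.
Pivot on row 2; the z-row RHS becomes 52 − (-33)·(3/2) = 203/2.

203/2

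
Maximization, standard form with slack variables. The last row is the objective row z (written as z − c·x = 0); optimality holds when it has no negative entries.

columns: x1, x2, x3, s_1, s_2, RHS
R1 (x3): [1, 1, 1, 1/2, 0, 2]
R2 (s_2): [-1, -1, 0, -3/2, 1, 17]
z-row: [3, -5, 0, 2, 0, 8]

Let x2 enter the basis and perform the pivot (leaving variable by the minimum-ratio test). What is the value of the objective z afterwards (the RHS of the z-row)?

Ratio test on column x2 — row 1: 2/1 = 2; row 2: entry -1 ≤ 0. Minimum is 2 at row 1 (x3 leaves); pivot element 1.
Pivot on row 1; the z-row RHS becomes 8 − (-5)·2 = 18.

18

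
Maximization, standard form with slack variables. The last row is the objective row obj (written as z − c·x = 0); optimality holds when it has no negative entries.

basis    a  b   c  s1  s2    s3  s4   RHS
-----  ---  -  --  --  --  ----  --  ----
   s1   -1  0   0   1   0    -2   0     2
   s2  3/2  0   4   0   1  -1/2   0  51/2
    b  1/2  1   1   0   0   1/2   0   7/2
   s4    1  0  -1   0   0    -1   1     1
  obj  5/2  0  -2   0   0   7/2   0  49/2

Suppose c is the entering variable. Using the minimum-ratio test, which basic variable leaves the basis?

b

Column c entries and ratios — s1: 0 ≤ 0, skip; s2: (51/2)/4 = 51/8; b: (7/2)/1 = 7/2; s4: -1 ≤ 0, skip.
Smallest ratio is 7/2 in the row of b, so b leaves.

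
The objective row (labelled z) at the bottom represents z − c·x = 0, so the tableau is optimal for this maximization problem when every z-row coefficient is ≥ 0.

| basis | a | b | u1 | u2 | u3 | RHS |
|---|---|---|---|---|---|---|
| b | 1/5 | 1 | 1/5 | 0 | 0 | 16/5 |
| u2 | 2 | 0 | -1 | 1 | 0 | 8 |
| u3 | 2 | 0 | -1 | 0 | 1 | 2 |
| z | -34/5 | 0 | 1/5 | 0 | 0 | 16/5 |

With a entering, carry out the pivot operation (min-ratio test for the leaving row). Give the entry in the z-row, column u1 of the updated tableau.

Ratio test on column a — row 1: (16/5)/(1/5) = 16; row 2: 8/2 = 4; row 3: 2/2 = 1. Minimum is 1 at row 3 (u3 leaves); pivot element 2.
Divide row 3 by 2; eliminate column a from the other rows.
z-row update in column u1: 1/5 − (-34/5)·(-1/2) = -16/5.

-16/5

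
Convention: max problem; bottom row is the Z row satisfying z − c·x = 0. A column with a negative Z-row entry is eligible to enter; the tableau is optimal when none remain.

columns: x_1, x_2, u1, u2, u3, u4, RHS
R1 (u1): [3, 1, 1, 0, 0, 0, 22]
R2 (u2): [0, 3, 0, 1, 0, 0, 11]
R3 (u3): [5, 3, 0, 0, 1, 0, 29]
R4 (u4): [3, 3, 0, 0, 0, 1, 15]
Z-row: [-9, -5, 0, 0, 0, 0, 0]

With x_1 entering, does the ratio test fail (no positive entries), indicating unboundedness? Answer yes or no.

Column x_1 has positive entries in row(s) 1, 3, 4, so the ratio test bounds it — not unbounded.

no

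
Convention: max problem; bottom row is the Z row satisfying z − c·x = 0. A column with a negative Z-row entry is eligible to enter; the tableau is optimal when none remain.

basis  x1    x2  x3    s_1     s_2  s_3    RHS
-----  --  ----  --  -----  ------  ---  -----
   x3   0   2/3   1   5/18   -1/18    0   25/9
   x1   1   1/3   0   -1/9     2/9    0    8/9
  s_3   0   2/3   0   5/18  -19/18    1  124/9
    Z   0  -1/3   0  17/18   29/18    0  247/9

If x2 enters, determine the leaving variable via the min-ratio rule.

x1

Column x2 entries and ratios — x3: (25/9)/(2/3) = 25/6; x1: (8/9)/(1/3) = 8/3; s_3: (124/9)/(2/3) = 62/3.
Smallest ratio is 8/3 in the row of x1, so x1 leaves.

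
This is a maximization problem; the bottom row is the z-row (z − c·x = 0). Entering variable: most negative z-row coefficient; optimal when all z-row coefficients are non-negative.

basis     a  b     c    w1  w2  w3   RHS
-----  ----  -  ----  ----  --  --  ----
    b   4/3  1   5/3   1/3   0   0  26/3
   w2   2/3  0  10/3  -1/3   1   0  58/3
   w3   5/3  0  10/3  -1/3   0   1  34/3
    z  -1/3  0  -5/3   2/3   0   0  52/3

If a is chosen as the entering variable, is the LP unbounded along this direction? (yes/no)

Column a has positive entries in row(s) 1, 2, 3, so the ratio test bounds it — not unbounded.

no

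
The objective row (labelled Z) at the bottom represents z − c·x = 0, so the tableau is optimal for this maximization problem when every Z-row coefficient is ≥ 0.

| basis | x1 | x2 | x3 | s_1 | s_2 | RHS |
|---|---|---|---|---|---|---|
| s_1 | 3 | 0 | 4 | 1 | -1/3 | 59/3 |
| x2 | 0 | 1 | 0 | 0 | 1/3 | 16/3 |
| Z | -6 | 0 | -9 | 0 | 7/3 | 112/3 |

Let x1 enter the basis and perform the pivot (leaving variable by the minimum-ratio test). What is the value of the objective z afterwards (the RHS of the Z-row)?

230/3

Ratio test on column x1 — row 1: (59/3)/3 = 59/9; row 2: entry 0 ≤ 0. Minimum is 59/9 at row 1 (s_1 leaves); pivot element 3.
Pivot on row 1; the Z-row RHS becomes 112/3 − (-6)·(59/9) = 230/3.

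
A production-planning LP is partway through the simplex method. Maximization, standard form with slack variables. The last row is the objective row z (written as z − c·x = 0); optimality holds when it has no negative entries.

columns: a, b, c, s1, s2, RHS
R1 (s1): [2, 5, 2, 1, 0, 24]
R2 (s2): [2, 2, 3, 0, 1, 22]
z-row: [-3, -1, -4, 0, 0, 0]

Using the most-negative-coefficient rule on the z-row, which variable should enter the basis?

Negative z-row entries: a: -3, b: -1, c: -4.
The most negative is -4 in column c, so c enters.

c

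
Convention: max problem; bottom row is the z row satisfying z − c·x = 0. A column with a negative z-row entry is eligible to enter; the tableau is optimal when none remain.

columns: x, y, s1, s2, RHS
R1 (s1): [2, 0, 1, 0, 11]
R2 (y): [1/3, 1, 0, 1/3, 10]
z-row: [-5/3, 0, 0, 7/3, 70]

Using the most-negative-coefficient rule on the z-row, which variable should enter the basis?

x

Negative z-row entries: x: -5/3.
The most negative is -5/3 in column x, so x enters.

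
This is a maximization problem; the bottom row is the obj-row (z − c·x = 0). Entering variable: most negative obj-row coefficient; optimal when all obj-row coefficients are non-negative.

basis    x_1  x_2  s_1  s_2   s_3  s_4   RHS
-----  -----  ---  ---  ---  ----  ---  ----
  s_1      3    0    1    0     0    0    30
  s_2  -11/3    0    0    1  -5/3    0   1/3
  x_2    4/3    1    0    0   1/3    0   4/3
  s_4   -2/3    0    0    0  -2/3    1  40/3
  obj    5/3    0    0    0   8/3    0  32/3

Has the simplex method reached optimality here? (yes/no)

yes

Every obj-row coefficient is ≥ 0, so the tableau is optimal.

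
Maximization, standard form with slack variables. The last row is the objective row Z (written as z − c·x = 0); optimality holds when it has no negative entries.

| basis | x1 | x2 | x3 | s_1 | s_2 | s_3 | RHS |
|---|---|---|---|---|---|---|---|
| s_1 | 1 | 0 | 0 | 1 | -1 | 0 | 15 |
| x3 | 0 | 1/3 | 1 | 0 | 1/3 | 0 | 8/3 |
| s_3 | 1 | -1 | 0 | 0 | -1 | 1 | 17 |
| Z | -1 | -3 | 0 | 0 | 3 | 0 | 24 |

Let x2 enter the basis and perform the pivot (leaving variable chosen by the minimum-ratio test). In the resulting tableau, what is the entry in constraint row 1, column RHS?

15

Ratio test on column x2 — row 1: entry 0 ≤ 0; row 2: (8/3)/(1/3) = 8; row 3: entry -1 ≤ 0. Minimum is 8 at row 2 (x3 leaves); pivot element 1/3.
Divide row 2 by 1/3; eliminate column x2 from the other rows.
Row 1 update in column RHS: 15 − 0·8 = 15.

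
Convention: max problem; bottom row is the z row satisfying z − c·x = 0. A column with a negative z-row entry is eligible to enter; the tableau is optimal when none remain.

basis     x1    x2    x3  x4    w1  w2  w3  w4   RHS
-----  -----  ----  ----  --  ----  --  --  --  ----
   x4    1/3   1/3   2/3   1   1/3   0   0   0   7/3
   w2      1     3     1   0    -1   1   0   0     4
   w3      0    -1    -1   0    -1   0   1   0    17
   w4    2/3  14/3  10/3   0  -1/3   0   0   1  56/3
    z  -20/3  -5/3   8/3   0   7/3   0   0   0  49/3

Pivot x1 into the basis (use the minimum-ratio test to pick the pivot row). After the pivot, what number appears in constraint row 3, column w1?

Ratio test on column x1 — row 1: (7/3)/(1/3) = 7; row 2: 4/1 = 4; row 3: entry 0 ≤ 0; row 4: (56/3)/(2/3) = 28. Minimum is 4 at row 2 (w2 leaves); pivot element 1.
Divide row 2 by 1; eliminate column x1 from the other rows.
Row 3 update in column w1: -1 − 0·(-1) = -1.

-1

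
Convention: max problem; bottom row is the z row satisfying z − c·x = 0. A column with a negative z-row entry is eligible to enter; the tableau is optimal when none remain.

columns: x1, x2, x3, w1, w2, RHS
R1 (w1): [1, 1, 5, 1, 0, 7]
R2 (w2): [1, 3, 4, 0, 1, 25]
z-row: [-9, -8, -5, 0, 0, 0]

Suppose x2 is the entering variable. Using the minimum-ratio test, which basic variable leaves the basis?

Column x2 entries and ratios — w1: 7/1 = 7; w2: 25/3 = 25/3.
Smallest ratio is 7 in the row of w1, so w1 leaves.

w1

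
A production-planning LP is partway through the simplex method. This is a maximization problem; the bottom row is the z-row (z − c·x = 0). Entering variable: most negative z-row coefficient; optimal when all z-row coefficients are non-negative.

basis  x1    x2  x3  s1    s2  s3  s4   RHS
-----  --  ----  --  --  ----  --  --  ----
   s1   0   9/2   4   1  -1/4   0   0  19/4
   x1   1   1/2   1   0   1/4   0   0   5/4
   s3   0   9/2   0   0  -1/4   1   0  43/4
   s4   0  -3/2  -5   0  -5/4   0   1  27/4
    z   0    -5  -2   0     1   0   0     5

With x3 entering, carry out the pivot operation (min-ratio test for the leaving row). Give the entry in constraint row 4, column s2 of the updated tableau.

-25/16

Ratio test on column x3 — row 1: (19/4)/4 = 19/16; row 2: (5/4)/1 = 5/4; row 3: entry 0 ≤ 0; row 4: entry -5 ≤ 0. Minimum is 19/16 at row 1 (s1 leaves); pivot element 4.
Divide row 1 by 4; eliminate column x3 from the other rows.
Row 4 update in column s2: -5/4 − (-5)·(-1/16) = -25/16.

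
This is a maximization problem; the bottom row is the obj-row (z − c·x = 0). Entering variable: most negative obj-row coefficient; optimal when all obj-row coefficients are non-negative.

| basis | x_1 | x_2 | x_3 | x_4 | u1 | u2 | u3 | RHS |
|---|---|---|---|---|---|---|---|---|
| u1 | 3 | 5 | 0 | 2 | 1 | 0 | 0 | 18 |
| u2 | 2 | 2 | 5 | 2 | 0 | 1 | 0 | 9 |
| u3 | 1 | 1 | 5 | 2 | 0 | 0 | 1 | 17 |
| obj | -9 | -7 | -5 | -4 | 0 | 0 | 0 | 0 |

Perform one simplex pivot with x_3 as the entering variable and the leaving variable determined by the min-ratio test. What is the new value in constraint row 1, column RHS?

Ratio test on column x_3 — row 1: entry 0 ≤ 0; row 2: 9/5 = 9/5; row 3: 17/5 = 17/5. Minimum is 9/5 at row 2 (u2 leaves); pivot element 5.
Divide row 2 by 5; eliminate column x_3 from the other rows.
Row 1 update in column RHS: 18 − 0·(9/5) = 18.

18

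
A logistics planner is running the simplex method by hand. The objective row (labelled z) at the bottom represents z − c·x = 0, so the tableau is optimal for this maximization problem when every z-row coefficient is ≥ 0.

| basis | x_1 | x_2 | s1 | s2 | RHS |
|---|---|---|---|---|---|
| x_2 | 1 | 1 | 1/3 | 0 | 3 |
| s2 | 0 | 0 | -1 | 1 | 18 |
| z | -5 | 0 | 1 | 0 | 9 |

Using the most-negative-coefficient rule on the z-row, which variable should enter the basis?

Negative z-row entries: x_1: -5.
The most negative is -5 in column x_1, so x_1 enters.

x_1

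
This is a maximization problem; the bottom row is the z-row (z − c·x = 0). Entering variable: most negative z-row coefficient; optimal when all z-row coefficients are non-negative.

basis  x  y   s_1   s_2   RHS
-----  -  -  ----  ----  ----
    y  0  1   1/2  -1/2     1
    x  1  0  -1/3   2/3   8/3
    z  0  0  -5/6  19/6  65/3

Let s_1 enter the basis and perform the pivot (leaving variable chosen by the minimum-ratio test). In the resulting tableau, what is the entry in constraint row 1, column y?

2

Ratio test on column s_1 — row 1: 1/(1/2) = 2; row 2: entry -1/3 ≤ 0. Minimum is 2 at row 1 (y leaves); pivot element 1/2.
Divide row 1 by 1/2; eliminate column s_1 from the other rows.
In the new row 1, the y entry is the old entry divided by the pivot: 1/(1/2) = 2.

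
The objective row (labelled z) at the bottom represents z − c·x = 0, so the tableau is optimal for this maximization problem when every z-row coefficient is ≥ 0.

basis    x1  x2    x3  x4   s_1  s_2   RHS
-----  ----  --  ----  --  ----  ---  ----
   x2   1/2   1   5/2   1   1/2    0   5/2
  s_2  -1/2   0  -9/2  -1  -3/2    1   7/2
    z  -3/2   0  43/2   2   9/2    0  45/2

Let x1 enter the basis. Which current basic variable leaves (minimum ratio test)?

x2

Column x1 entries and ratios — x2: (5/2)/(1/2) = 5; s_2: -1/2 ≤ 0, skip.
Smallest ratio is 5 in the row of x2, so x2 leaves.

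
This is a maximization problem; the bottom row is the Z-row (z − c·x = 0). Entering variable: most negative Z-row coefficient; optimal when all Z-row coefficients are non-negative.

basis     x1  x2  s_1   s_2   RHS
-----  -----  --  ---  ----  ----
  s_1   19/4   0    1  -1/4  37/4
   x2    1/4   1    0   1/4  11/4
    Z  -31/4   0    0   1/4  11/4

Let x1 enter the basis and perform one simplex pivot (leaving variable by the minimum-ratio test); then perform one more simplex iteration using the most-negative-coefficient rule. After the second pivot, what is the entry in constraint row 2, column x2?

Ratio test on column x1 — row 1: (37/4)/(19/4) = 37/19; row 2: (11/4)/(1/4) = 11. Minimum is 37/19 at row 1 (s_1 leaves); pivot element 19/4.
Divide row 1 by 19/4; eliminate column x1 from the other rows.
Second iteration: most negative Z-row entry is -3/19 in column s_2, so s_2 enters.
Ratio test on column s_2 — row 1: entry -1/19 ≤ 0; row 2: (43/19)/(5/19) = 43/5. Minimum is 43/5 at row 2 (x2 leaves); pivot element 5/19.
Divide row 2 by 5/19; eliminate column s_2 from the other rows.
After both pivots, the entry at constraint row 2, column x2 is 19/5.

19/5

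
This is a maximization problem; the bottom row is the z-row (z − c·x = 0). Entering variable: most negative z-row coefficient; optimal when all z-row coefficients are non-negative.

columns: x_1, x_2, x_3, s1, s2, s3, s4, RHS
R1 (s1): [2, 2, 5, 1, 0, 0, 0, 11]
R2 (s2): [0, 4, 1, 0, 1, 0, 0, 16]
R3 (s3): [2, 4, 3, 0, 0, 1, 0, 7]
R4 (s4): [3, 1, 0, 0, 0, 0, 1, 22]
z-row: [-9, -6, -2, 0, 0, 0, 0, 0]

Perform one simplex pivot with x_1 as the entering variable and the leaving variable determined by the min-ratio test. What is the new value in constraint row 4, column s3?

Ratio test on column x_1 — row 1: 11/2 = 11/2; row 2: entry 0 ≤ 0; row 3: 7/2 = 7/2; row 4: 22/3 = 22/3. Minimum is 7/2 at row 3 (s3 leaves); pivot element 2.
Divide row 3 by 2; eliminate column x_1 from the other rows.
Row 4 update in column s3: 0 − 3·(1/2) = -3/2.

-3/2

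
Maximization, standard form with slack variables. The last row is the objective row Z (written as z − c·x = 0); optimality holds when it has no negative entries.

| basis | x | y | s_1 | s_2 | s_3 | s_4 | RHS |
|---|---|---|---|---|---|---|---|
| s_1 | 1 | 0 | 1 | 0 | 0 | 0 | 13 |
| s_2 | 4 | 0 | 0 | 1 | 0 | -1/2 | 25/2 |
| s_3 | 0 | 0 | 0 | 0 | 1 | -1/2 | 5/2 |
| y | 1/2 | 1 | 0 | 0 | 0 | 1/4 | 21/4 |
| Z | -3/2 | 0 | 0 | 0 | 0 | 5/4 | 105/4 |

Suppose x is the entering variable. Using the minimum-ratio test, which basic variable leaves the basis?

Column x entries and ratios — s_1: 13/1 = 13; s_2: (25/2)/4 = 25/8; s_3: 0 ≤ 0, skip; y: (21/4)/(1/2) = 21/2.
Smallest ratio is 25/8 in the row of s_2, so s_2 leaves.

s_2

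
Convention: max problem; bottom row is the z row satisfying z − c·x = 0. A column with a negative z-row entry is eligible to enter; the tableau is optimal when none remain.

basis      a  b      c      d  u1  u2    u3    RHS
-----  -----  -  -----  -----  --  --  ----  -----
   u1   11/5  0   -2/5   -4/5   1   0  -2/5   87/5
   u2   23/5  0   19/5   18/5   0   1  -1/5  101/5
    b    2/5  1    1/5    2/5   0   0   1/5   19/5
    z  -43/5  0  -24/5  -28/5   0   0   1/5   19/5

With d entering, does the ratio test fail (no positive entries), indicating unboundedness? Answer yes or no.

Column d has positive entries in row(s) 2, 3, so the ratio test bounds it — not unbounded.

no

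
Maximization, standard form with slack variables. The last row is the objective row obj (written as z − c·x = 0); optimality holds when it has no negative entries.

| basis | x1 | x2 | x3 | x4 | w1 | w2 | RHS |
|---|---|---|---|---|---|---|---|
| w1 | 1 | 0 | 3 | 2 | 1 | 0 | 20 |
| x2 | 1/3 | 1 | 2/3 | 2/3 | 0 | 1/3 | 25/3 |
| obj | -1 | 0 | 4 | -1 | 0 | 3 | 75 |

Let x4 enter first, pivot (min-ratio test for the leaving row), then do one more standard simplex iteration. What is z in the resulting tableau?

95

Ratio test on column x4 — row 1: 20/2 = 10; row 2: (25/3)/(2/3) = 25/2. Minimum is 10 at row 1 (w1 leaves); pivot element 2.
Pivot on row 1; the obj-row RHS becomes 75 − (-1)·10 = 85.
Next entering variable (most negative obj-row entry -1/2): x1.
Ratio test on column x1 — row 1: 10/(1/2) = 20; row 2: entry 0 ≤ 0. Minimum is 20 at row 1 (x4 leaves); pivot element 1/2.
After the second pivot the obj-row RHS is 85 − (-1/2)·20 = 95.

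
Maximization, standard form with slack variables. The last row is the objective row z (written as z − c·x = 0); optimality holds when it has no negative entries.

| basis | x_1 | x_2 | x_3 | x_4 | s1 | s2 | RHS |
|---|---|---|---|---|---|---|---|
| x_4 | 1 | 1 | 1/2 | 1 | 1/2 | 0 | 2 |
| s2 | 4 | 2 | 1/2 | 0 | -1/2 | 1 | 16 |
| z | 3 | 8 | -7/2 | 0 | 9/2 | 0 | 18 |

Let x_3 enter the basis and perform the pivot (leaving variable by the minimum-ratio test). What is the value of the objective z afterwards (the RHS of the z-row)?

32

Ratio test on column x_3 — row 1: 2/(1/2) = 4; row 2: 16/(1/2) = 32. Minimum is 4 at row 1 (x_4 leaves); pivot element 1/2.
Pivot on row 1; the z-row RHS becomes 18 − (-7/2)·4 = 32.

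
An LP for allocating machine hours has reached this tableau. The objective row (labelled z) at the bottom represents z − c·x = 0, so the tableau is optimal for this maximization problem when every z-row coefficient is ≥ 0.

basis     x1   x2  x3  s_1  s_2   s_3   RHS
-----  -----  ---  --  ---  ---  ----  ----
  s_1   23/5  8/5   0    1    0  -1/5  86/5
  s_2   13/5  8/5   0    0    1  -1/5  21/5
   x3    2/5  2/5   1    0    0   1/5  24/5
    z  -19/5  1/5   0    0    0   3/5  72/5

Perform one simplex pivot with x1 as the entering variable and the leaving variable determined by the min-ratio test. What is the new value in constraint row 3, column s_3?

Ratio test on column x1 — row 1: (86/5)/(23/5) = 86/23; row 2: (21/5)/(13/5) = 21/13; row 3: (24/5)/(2/5) = 12. Minimum is 21/13 at row 2 (s_2 leaves); pivot element 13/5.
Divide row 2 by 13/5; eliminate column x1 from the other rows.
Row 3 update in column s_3: 1/5 − (2/5)·(-1/13) = 3/13.

3/13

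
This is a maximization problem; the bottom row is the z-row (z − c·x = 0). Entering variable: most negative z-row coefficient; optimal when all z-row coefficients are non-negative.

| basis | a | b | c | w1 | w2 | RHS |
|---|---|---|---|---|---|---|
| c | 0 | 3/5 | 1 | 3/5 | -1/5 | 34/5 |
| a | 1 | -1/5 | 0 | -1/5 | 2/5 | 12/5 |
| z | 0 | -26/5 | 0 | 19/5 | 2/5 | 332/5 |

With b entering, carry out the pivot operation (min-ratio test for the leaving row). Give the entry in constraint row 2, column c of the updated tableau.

1/3

Ratio test on column b — row 1: (34/5)/(3/5) = 34/3; row 2: entry -1/5 ≤ 0. Minimum is 34/3 at row 1 (c leaves); pivot element 3/5.
Divide row 1 by 3/5; eliminate column b from the other rows.
Row 2 update in column c: 0 − (-1/5)·(5/3) = 1/3.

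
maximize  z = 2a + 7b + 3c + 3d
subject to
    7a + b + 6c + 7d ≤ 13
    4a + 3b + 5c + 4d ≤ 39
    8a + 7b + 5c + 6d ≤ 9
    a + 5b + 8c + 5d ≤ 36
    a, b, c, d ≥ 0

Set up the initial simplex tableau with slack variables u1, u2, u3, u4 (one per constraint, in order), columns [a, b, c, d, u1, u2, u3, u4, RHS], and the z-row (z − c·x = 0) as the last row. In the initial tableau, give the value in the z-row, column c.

-3

The z-row carries the negated objective coefficients: the c entry is -3.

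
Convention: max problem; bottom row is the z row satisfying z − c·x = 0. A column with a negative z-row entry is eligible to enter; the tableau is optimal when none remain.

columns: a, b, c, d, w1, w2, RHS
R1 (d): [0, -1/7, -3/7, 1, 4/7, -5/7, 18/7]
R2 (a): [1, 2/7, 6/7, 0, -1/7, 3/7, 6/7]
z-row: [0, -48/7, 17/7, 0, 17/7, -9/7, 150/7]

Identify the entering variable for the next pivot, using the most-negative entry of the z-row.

b

Negative z-row entries: b: -48/7, w2: -9/7.
The most negative is -48/7 in column b, so b enters.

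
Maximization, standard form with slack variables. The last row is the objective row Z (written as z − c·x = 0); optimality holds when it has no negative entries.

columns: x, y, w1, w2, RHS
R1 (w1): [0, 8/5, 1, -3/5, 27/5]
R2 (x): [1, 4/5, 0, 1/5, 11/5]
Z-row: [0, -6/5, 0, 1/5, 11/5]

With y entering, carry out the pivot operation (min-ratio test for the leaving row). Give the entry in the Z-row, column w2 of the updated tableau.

1/2

Ratio test on column y — row 1: (27/5)/(8/5) = 27/8; row 2: (11/5)/(4/5) = 11/4. Minimum is 11/4 at row 2 (x leaves); pivot element 4/5.
Divide row 2 by 4/5; eliminate column y from the other rows.
Z-row update in column w2: 1/5 − (-6/5)·(1/4) = 1/2.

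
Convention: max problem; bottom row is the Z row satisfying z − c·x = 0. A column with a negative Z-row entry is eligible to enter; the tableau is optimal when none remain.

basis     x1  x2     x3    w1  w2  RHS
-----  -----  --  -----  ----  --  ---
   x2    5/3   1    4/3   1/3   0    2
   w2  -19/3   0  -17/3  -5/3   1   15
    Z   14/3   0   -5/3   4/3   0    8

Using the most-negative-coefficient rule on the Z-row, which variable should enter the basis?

x3

Negative Z-row entries: x3: -5/3.
The most negative is -5/3 in column x3, so x3 enters.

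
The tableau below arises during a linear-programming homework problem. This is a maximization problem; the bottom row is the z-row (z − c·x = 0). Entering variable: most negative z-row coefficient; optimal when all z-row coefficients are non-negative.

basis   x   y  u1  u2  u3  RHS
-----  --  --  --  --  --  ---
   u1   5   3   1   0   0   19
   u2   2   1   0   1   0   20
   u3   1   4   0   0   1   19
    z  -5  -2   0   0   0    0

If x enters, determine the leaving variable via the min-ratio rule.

Column x entries and ratios — u1: 19/5 = 19/5; u2: 20/2 = 10; u3: 19/1 = 19.
Smallest ratio is 19/5 in the row of u1, so u1 leaves.

u1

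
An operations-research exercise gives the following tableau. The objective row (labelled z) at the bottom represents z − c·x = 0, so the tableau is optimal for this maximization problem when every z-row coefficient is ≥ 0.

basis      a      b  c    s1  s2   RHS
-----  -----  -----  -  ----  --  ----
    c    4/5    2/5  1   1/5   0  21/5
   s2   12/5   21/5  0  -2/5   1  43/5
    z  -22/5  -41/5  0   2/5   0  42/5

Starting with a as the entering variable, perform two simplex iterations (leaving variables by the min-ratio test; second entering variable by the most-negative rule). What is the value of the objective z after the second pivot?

Ratio test on column a — row 1: (21/5)/(4/5) = 21/4; row 2: (43/5)/(12/5) = 43/12. Minimum is 43/12 at row 2 (s2 leaves); pivot element 12/5.
Pivot on row 2; the z-row RHS becomes 42/5 − (-22/5)·(43/12) = 145/6.
Next entering variable (most negative z-row entry -1/2): b.
Ratio test on column b — row 1: entry -1 ≤ 0; row 2: (43/12)/(7/4) = 43/21. Minimum is 43/21 at row 2 (a leaves); pivot element 7/4.
After the second pivot the z-row RHS is 145/6 − (-1/2)·(43/21) = 529/21.

529/21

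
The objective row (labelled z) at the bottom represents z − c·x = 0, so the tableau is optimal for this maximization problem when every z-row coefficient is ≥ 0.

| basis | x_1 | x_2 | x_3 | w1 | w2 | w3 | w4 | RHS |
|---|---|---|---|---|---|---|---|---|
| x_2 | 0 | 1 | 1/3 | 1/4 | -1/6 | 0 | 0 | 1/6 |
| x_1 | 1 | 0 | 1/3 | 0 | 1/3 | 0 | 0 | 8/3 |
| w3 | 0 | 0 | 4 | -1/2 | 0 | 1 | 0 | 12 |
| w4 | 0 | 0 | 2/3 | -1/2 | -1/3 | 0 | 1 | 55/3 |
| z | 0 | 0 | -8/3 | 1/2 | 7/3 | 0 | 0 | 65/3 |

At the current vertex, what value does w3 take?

12

w3 is basic (row 3); its value is the RHS of that row, 12.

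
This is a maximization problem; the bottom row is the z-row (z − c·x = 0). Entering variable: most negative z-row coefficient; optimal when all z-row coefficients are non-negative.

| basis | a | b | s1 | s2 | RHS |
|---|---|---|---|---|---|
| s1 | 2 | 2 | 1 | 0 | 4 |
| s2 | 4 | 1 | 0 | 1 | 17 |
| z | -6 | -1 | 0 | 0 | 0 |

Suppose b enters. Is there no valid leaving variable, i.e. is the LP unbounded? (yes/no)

no

Column b has positive entries in row(s) 1, 2, so the ratio test bounds it — not unbounded.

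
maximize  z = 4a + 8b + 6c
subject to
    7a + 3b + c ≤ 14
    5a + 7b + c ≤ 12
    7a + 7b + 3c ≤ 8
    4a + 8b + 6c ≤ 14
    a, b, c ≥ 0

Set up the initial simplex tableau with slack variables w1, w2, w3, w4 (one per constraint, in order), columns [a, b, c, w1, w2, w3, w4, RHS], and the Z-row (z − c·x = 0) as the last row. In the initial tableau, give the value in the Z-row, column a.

The Z-row carries the negated objective coefficients: the a entry is -4.

-4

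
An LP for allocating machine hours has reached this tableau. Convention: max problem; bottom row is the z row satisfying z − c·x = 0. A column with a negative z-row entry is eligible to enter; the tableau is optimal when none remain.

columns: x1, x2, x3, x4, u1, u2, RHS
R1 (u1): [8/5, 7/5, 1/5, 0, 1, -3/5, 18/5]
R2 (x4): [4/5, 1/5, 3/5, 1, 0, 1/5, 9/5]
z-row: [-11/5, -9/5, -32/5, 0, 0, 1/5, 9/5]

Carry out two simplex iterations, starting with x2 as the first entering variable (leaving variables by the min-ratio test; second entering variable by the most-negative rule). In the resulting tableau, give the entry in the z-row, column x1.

Ratio test on column x2 — row 1: (18/5)/(7/5) = 18/7; row 2: (9/5)/(1/5) = 9. Minimum is 18/7 at row 1 (u1 leaves); pivot element 7/5.
Divide row 1 by 7/5; eliminate column x2 from the other rows.
Second iteration: most negative z-row entry is -43/7 in column x3, so x3 enters.
Ratio test on column x3 — row 1: (18/7)/(1/7) = 18; row 2: (9/7)/(4/7) = 9/4. Minimum is 9/4 at row 2 (x4 leaves); pivot element 4/7.
Divide row 2 by 4/7; eliminate column x3 from the other rows.
After both pivots, the entry at the z-row, column x1 is 6.

6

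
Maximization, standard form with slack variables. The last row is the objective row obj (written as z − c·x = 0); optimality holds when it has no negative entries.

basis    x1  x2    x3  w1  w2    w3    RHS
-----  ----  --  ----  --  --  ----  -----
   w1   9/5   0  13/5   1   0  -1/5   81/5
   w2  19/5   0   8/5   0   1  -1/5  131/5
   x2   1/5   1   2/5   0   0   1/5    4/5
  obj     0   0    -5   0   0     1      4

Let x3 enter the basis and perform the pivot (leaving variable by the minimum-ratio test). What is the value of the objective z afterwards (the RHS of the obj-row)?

Ratio test on column x3 — row 1: (81/5)/(13/5) = 81/13; row 2: (131/5)/(8/5) = 131/8; row 3: (4/5)/(2/5) = 2. Minimum is 2 at row 3 (x2 leaves); pivot element 2/5.
Pivot on row 3; the obj-row RHS becomes 4 − (-5)·2 = 14.

14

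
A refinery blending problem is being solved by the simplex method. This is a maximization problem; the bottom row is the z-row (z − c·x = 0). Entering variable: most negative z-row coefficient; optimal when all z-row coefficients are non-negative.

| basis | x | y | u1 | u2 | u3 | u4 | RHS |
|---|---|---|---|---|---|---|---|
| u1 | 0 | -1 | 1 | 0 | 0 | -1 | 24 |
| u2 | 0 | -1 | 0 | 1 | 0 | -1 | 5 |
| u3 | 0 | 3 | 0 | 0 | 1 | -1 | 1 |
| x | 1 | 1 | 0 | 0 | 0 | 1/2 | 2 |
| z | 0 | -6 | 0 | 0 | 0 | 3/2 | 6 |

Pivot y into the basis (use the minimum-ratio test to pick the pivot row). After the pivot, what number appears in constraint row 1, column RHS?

Ratio test on column y — row 1: entry -1 ≤ 0; row 2: entry -1 ≤ 0; row 3: 1/3 = 1/3; row 4: 2/1 = 2. Minimum is 1/3 at row 3 (u3 leaves); pivot element 3.
Divide row 3 by 3; eliminate column y from the other rows.
Row 1 update in column RHS: 24 − (-1)·(1/3) = 73/3.

73/3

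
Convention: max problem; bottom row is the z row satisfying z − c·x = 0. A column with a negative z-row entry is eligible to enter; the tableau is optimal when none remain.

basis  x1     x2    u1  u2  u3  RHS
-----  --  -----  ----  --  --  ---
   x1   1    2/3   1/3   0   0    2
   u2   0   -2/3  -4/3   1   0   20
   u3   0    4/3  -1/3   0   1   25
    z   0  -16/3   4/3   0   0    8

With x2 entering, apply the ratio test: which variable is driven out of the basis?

Column x2 entries and ratios — x1: 2/(2/3) = 3; u2: -2/3 ≤ 0, skip; u3: 25/(4/3) = 75/4.
Smallest ratio is 3 in the row of x1, so x1 leaves.

x1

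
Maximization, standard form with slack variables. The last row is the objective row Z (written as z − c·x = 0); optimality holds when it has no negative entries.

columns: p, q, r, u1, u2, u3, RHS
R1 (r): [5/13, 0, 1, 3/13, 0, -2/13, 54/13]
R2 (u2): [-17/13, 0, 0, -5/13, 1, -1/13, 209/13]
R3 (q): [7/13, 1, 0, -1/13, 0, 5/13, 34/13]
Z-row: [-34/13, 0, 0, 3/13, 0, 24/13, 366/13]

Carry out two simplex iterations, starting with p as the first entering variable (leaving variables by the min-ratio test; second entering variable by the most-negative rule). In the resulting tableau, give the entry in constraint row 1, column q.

Ratio test on column p — row 1: (54/13)/(5/13) = 54/5; row 2: entry -17/13 ≤ 0; row 3: (34/13)/(7/13) = 34/7. Minimum is 34/7 at row 3 (q leaves); pivot element 7/13.
Divide row 3 by 7/13; eliminate column p from the other rows.
Second iteration: most negative Z-row entry is -1/7 in column u1, so u1 enters.
Ratio test on column u1 — row 1: (16/7)/(2/7) = 8; row 2: entry -4/7 ≤ 0; row 3: entry -1/7 ≤ 0. Minimum is 8 at row 1 (r leaves); pivot element 2/7.
Divide row 1 by 2/7; eliminate column u1 from the other rows.
After both pivots, the entry at constraint row 1, column q is -5/2.

-5/2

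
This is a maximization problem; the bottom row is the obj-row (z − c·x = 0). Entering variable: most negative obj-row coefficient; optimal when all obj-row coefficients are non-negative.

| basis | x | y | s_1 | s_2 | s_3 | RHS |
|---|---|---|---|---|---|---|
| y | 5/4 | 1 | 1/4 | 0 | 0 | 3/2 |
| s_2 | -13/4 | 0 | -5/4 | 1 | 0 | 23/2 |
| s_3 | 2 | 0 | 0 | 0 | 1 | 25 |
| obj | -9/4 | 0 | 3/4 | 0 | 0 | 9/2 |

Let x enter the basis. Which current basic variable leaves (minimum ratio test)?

Column x entries and ratios — y: (3/2)/(5/4) = 6/5; s_2: -13/4 ≤ 0, skip; s_3: 25/2 = 25/2.
Smallest ratio is 6/5 in the row of y, so y leaves.

y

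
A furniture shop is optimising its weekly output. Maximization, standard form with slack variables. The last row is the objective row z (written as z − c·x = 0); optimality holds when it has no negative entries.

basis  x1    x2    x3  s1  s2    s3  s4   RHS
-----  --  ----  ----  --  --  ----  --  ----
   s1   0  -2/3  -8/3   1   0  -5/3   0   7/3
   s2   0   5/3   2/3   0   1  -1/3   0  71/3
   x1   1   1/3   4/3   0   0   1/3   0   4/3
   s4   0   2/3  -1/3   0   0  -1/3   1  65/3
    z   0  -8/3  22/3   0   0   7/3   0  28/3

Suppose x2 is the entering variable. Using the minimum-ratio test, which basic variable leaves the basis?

x1

Column x2 entries and ratios — s1: -2/3 ≤ 0, skip; s2: (71/3)/(5/3) = 71/5; x1: (4/3)/(1/3) = 4; s4: (65/3)/(2/3) = 65/2.
Smallest ratio is 4 in the row of x1, so x1 leaves.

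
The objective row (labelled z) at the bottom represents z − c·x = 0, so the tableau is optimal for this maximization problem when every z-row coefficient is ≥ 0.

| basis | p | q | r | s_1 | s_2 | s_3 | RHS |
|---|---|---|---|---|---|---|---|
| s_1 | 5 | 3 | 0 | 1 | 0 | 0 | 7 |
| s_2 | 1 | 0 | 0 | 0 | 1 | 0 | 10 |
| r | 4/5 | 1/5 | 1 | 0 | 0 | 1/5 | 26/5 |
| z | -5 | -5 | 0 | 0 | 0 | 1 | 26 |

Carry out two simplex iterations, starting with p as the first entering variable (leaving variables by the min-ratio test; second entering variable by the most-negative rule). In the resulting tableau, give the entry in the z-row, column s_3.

1

Ratio test on column p — row 1: 7/5 = 7/5; row 2: 10/1 = 10; row 3: (26/5)/(4/5) = 13/2. Minimum is 7/5 at row 1 (s_1 leaves); pivot element 5.
Divide row 1 by 5; eliminate column p from the other rows.
Second iteration: most negative z-row entry is -2 in column q, so q enters.
Ratio test on column q — row 1: (7/5)/(3/5) = 7/3; row 2: entry -3/5 ≤ 0; row 3: entry -7/25 ≤ 0. Minimum is 7/3 at row 1 (p leaves); pivot element 3/5.
Divide row 1 by 3/5; eliminate column q from the other rows.
After both pivots, the entry at the z-row, column s_3 is 1.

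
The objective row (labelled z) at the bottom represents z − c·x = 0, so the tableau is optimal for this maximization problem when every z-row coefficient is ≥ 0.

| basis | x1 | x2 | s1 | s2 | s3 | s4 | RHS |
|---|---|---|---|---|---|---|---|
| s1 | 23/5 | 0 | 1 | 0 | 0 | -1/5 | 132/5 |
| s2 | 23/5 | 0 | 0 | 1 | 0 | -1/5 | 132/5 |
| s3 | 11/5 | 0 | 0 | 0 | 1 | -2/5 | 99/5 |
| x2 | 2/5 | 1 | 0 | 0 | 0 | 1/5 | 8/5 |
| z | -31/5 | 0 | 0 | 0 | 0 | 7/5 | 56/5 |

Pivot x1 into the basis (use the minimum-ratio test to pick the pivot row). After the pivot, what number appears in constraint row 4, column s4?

Ratio test on column x1 — row 1: (132/5)/(23/5) = 132/23; row 2: (132/5)/(23/5) = 132/23; row 3: (99/5)/(11/5) = 9; row 4: (8/5)/(2/5) = 4. Minimum is 4 at row 4 (x2 leaves); pivot element 2/5.
Divide row 4 by 2/5; eliminate column x1 from the other rows.
In the new row 4, the s4 entry is the old entry divided by the pivot: (1/5)/(2/5) = 1/2.

1/2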